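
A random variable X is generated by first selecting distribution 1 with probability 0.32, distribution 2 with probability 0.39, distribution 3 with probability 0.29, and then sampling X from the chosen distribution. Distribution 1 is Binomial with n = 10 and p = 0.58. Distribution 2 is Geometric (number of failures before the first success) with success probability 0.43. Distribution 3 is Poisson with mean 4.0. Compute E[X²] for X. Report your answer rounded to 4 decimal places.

For each component E[X²] = Var + (mean)², giving 1: 36.076; 2: 4.83991; 3: 20.
Overall E[X²] = 0.32·36.076 + 0.39·4.83991 + 0.29·20 = 19.2319.

19.2319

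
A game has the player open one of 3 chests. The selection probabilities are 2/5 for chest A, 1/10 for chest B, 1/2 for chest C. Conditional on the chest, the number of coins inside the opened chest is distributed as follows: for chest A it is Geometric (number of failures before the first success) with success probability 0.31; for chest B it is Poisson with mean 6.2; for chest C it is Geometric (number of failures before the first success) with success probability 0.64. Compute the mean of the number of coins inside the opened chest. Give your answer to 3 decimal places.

Component means — A: 2.22581; B: 6.2; C: 0.5625.
E[X] = 0.4·2.22581 + 0.1·6.2 + 0.5·0.5625 = 1.79157.

1.792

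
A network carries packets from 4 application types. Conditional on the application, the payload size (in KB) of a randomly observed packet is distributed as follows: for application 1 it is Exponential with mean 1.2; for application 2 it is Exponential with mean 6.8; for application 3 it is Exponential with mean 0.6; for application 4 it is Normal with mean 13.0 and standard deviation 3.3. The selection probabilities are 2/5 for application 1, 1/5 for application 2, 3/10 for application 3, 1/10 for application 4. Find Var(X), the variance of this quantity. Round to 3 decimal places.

Per component, 1: μ=1.2, E[X²]=2.88; 2: μ=6.8, E[X²]=92.48; 3: μ=0.6, E[X²]=0.72; 4: μ=13, E[X²]=179.89.
E[X] = 0.4·1.2 + 0.2·6.8 + 0.3·0.6 + 0.1·13 = 3.32.
E[X²] = 0.4·2.88 + 0.2·92.48 + 0.3·0.72 + 0.1·179.89 = 37.853.
Var(X) = E[X²] − (E[X])² = 37.853 − 11.0224 = 26.8306.

26.831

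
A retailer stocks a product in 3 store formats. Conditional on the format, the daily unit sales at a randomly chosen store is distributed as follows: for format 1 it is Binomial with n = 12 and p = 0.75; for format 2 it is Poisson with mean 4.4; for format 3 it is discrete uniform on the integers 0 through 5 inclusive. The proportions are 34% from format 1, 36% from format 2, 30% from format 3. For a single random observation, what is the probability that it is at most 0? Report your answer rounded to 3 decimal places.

0.054

Conditional on each format, P(X ≤ 0): 1: 5.96046e-08; 2: 0.0122773; 3: 0.166667.
By total probability, P(X ≤ 0) = 0.34·5.96046e-08 + 0.36·0.0122773 + 0.3·0.166667 = 0.0544199.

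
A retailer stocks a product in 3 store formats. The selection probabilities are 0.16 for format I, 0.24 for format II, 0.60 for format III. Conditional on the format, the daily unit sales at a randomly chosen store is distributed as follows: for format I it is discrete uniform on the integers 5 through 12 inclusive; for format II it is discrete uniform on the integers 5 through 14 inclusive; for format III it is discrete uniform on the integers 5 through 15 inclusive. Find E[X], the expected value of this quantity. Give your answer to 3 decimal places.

9.640

Component means — I: 8.5; II: 9.5; III: 10.
E[X] = 0.16·8.5 + 0.24·9.5 + 0.6·10 = 9.64.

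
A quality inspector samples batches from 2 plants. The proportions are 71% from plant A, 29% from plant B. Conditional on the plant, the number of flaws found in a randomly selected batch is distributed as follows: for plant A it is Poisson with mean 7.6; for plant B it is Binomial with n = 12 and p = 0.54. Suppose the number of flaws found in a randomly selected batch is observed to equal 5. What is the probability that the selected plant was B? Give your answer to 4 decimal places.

0.3797

Likelihoods P(X=5 | ·): A: 0.105742; B: 0.158489.
Posterior ∝ prior × likelihood. Numerator for B: 0.29·0.158489 = 0.0459618.
Normalizing constant: 0.71·0.105742 + 0.29·0.158489 = 0.121039.
P(B | observation) = 0.0459618 / 0.121039 = 0.379728.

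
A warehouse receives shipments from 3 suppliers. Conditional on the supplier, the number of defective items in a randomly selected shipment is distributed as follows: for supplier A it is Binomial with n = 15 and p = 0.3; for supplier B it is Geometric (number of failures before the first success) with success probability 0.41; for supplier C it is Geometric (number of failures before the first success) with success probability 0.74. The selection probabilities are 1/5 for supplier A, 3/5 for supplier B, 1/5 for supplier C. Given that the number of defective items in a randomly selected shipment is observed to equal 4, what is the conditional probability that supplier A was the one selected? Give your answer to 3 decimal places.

Likelihoods P(X=4 | ·): A: 0.218623; B: 0.0496812; C: 0.00338162.
Posterior ∝ prior × likelihood. Numerator for A: 0.2·0.218623 = 0.0437246.
Normalizing constant: 0.2·0.218623 + 0.6·0.0496812 + 0.2·0.00338162 = 0.0742097.
P(A | observation) = 0.0437246 / 0.0742097 = 0.589204.

0.589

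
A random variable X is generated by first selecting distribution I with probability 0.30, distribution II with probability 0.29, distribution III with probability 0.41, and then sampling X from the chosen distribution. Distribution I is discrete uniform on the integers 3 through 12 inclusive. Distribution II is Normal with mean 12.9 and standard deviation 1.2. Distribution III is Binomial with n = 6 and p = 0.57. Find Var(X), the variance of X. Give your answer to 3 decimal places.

18.766

Per component, I: μ=7.5, E[X²]=64.5; II: μ=12.9, E[X²]=167.85; III: μ=3.42, E[X²]=13.167.
E[X] = 0.3·7.5 + 0.29·12.9 + 0.41·3.42 = 7.3932.
E[X²] = 0.3·64.5 + 0.29·167.85 + 0.41·13.167 = 73.425.
Var(X) = E[X²] − (E[X])² = 73.425 − 54.6594 = 18.7656.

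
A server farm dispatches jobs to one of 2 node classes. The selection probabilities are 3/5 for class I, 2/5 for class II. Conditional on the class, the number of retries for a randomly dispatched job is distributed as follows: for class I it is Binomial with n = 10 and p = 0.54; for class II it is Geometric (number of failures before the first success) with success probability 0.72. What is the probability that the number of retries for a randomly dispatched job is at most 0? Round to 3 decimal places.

Conditional on each class, P(X ≤ 0): I: 0.000424207; II: 0.72.
By total probability, P(X ≤ 0) = 0.6·0.000424207 + 0.4·0.72 = 0.288255.

0.288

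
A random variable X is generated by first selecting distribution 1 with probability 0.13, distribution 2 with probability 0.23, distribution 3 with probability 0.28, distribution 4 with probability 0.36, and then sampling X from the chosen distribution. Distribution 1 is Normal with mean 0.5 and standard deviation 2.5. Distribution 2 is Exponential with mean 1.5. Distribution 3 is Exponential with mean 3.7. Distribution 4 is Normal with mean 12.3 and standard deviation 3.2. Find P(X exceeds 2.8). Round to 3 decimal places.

0.550

Conditional on each component, P(X > 2.8): 1: 0.178786; 2: 0.154638; 3: 0.469186; 4: 0.998505.
By total probability, P(X > 2.8) = 0.13·0.178786 + 0.23·0.154638 + 0.28·0.469186 + 0.36·0.998505 = 0.549643.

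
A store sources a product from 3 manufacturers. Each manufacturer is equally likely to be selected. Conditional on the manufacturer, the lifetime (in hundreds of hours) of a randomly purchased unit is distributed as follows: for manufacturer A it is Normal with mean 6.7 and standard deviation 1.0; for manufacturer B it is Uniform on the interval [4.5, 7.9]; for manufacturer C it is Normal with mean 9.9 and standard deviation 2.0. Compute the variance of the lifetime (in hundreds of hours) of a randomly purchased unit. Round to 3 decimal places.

Per component, A: μ=6.7, E[X²]=45.89; B: μ=6.2, E[X²]=39.4033; C: μ=9.9, E[X²]=102.01.
E[X] = 0.333333·6.7 + 0.333333·6.2 + 0.333333·9.9 = 7.6.
E[X²] = 0.333333·45.89 + 0.333333·39.4033 + 0.333333·102.01 = 62.4344.
Var(X) = E[X²] − (E[X])² = 62.4344 − 57.76 = 4.67444.

4.674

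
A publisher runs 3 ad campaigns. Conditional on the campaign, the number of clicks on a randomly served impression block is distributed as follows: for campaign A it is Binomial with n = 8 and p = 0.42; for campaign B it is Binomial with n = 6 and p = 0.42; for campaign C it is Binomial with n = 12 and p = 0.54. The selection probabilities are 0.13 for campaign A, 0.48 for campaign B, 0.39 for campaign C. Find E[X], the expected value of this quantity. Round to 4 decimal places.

4.1736

Component means — A: 3.36; B: 2.52; C: 6.48.
E[X] = 0.13·3.36 + 0.48·2.52 + 0.39·6.48 = 4.1736.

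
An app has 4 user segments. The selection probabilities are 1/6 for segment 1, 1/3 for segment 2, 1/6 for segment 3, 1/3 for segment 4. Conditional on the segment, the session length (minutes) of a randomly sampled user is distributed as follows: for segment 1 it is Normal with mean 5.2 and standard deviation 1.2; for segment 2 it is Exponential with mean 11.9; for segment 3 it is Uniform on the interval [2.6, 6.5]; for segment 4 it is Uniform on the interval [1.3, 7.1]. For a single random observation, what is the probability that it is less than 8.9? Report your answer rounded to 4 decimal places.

0.8420

Conditional on each segment, P(X < 8.9): 1: 0.998977; 2: 0.52664; 3: 1; 4: 1.
By total probability, P(X < 8.9) = 0.166667·0.998977 + 0.333333·0.52664 + 0.166667·1 + 0.333333·1 = 0.842043.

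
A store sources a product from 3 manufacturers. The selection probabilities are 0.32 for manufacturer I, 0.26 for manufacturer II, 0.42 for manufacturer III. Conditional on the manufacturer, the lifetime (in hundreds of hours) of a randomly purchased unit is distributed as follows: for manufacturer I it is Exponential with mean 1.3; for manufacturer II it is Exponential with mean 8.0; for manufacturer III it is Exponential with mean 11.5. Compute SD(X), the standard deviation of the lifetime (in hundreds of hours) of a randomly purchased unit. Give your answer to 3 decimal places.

9.580

Per component, I: μ=1.3, E[X²]=3.38; II: μ=8, E[X²]=128; III: μ=11.5, E[X²]=264.5.
E[X] = 0.32·1.3 + 0.26·8 + 0.42·11.5 = 7.326.
E[X²] = 0.32·3.38 + 0.26·128 + 0.42·264.5 = 145.452.
Var(X) = E[X²] − (E[X])² = 145.452 − 53.6703 = 91.7813.
SD(X) = √91.7813 = 9.58026.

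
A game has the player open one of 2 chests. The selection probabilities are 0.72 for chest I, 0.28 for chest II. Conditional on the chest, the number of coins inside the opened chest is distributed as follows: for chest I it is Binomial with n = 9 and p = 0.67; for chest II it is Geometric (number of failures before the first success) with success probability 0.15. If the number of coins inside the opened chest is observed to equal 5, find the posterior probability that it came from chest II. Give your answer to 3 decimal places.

Likelihoods P(X=5 | ·): I: 0.201744; II: 0.0665558.
Posterior ∝ prior × likelihood. Numerator for II: 0.28·0.0665558 = 0.0186356.
Normalizing constant: 0.72·0.201744 + 0.28·0.0665558 = 0.163891.
P(II | observation) = 0.0186356 / 0.163891 = 0.113707.

0.114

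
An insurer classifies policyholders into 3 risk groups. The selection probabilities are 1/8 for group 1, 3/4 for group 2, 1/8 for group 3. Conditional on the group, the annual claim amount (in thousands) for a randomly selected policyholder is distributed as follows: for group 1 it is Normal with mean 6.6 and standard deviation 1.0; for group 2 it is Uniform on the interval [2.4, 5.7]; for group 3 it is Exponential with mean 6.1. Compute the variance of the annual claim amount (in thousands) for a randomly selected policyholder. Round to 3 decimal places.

6.464

Per component, 1: μ=6.6, E[X²]=44.56; 2: μ=4.05, E[X²]=17.31; 3: μ=6.1, E[X²]=74.42.
E[X] = 0.125·6.6 + 0.75·4.05 + 0.125·6.1 = 4.625.
E[X²] = 0.125·44.56 + 0.75·17.31 + 0.125·74.42 = 27.855.
Var(X) = E[X²] − (E[X])² = 27.855 − 21.3906 = 6.46437.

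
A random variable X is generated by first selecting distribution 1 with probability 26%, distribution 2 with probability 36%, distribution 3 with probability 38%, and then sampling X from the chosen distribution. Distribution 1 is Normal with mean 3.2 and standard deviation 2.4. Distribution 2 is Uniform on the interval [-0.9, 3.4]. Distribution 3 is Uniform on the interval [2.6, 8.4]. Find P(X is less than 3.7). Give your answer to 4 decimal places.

0.5835

Conditional on each component, P(X < 3.7): 1: 0.582516; 2: 1; 3: 0.189655.
By total probability, P(X < 3.7) = 0.26·0.582516 + 0.36·1 + 0.38·0.189655 = 0.583523.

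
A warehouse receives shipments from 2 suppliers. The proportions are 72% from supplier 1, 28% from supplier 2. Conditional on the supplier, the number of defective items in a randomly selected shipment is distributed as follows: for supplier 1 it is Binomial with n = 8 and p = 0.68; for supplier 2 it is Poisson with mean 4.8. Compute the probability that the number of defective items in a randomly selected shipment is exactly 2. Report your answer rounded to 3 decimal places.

0.037

Conditional on each supplier, P(X = 2): 1: 0.013902; 2: 0.0948067.
By total probability, P(X = 2) = 0.72·0.013902 + 0.28·0.0948067 = 0.0365553.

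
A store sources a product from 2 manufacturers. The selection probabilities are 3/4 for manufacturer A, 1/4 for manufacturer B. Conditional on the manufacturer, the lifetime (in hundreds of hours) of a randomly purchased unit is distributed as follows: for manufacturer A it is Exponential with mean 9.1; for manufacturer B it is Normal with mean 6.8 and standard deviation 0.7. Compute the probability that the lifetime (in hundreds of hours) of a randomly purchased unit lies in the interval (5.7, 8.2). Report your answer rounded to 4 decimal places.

Conditional on each manufacturer, P(5.7 < X < 8.2): A: 0.128404; B: 0.919208.
By total probability, P(5.7 < X < 8.2) = 0.75·0.128404 + 0.25·0.919208 = 0.326105.

0.3261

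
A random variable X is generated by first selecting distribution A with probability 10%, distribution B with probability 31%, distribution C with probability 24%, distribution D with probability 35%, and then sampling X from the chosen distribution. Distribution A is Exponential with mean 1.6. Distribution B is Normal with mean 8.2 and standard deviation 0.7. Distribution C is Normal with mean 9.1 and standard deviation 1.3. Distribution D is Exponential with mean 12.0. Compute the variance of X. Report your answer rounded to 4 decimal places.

Per component, A: μ=1.6, E[X²]=5.12; B: μ=8.2, E[X²]=67.73; C: μ=9.1, E[X²]=84.5; D: μ=12, E[X²]=288.
E[X] = 0.1·1.6 + 0.31·8.2 + 0.24·9.1 + 0.35·12 = 9.086.
E[X²] = 0.1·5.12 + 0.31·67.73 + 0.24·84.5 + 0.35·288 = 142.588.
Var(X) = E[X²] − (E[X])² = 142.588 − 82.5554 = 60.0329.

60.0329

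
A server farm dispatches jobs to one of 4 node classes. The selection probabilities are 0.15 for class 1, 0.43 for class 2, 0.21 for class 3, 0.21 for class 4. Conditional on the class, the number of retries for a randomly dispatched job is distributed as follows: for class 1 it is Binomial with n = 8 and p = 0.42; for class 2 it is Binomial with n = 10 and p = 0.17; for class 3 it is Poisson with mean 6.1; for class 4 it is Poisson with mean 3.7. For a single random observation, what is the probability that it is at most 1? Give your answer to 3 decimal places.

Conditional on each class, P(X ≤ 1): 1: 0.0869946; 2: 0.472959; 3: 0.0159244; 4: 0.116201.
By total probability, P(X ≤ 1) = 0.15·0.0869946 + 0.43·0.472959 + 0.21·0.0159244 + 0.21·0.116201 = 0.244168.

0.244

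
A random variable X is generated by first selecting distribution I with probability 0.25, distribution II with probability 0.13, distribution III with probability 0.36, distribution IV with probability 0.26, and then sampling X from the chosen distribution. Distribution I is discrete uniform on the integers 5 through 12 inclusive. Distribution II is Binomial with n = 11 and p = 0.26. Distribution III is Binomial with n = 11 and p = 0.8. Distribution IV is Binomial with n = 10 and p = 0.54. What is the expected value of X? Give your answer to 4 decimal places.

Component means — I: 8.5; II: 2.86; III: 8.8; IV: 5.4.
E[X] = 0.25·8.5 + 0.13·2.86 + 0.36·8.8 + 0.26·5.4 = 7.0688.

7.0688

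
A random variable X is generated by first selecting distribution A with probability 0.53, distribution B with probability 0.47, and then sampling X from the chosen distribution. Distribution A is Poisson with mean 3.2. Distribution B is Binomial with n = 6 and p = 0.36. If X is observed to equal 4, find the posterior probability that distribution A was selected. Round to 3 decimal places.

0.661

Likelihoods P(X=4 | ·): A: 0.178093; B: 0.103196.
Posterior ∝ prior × likelihood. Numerator for A: 0.53·0.178093 = 0.0943892.
Normalizing constant: 0.53·0.178093 + 0.47·0.103196 = 0.142891.
P(A | observation) = 0.0943892 / 0.142891 = 0.660567.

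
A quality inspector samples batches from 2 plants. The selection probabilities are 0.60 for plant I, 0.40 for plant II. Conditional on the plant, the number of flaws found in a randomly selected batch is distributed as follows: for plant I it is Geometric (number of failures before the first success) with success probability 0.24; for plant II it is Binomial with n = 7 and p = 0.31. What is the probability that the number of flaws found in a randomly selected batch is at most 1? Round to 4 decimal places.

Conditional on each plant, P(X ≤ 1): I: 0.4224; II: 0.308646.
By total probability, P(X ≤ 1) = 0.6·0.4224 + 0.4·0.308646 = 0.376898.

0.3769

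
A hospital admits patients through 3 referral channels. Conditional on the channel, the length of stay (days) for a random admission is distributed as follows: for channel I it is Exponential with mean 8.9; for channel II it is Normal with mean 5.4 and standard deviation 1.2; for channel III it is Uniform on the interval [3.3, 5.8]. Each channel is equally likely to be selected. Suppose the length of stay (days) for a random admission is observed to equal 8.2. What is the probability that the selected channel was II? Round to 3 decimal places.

0.328

Likelihoods f(8.2 | ·): I: 0.0447171; II: 0.0218516; III: 0.
Posterior ∝ prior × likelihood. Numerator for II: 0.333333·0.0218516 = 0.00728386.
Normalizing constant: 0.333333·0.0447171 + 0.333333·0.0218516 + 0.333333·0 = 0.0221896.
P(II | observation) = 0.00728386 / 0.0221896 = 0.328256.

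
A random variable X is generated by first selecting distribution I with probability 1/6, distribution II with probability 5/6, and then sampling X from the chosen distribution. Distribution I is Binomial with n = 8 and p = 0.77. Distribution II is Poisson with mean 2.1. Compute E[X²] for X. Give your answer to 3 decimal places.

11.985

For each component E[X²] = Var + (mean)², giving I: 39.3624; II: 6.51.
Overall E[X²] = 0.166667·39.3624 + 0.833333·6.51 = 11.9854.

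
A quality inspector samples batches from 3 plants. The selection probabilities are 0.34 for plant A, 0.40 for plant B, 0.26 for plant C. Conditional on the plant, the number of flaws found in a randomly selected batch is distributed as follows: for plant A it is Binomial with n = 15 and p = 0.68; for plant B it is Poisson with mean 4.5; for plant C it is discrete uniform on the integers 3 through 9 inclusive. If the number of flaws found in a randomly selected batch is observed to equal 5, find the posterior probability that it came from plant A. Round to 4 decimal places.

0.0156

Likelihoods P(X=5 | ·): A: 0.00491586; B: 0.170827; C: 0.142857.
Posterior ∝ prior × likelihood. Numerator for A: 0.34·0.00491586 = 0.00167139.
Normalizing constant: 0.34·0.00491586 + 0.4·0.170827 + 0.26·0.142857 = 0.107145.
P(A | observation) = 0.00167139 / 0.107145 = 0.0155994.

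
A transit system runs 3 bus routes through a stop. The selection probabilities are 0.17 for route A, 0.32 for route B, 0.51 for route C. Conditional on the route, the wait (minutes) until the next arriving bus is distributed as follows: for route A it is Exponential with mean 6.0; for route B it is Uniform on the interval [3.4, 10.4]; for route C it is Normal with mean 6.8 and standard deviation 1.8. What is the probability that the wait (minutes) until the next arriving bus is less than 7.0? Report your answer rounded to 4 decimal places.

Conditional on each route, P(X < 7.0): A: 0.688597; B: 0.514286; C: 0.544236.
By total probability, P(X < 7.0) = 0.17·0.688597 + 0.32·0.514286 + 0.51·0.544236 = 0.559193.

0.5592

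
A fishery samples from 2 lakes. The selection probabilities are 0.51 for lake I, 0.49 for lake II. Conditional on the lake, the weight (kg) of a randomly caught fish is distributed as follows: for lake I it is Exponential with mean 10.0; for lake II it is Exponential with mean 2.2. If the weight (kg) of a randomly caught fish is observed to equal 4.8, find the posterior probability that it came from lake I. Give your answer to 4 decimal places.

0.5567

Likelihoods f(4.8 | ·): I: 0.0618783; II: 0.0512892.
Posterior ∝ prior × likelihood. Numerator for I: 0.51·0.0618783 = 0.031558.
Normalizing constant: 0.51·0.0618783 + 0.49·0.0512892 = 0.0566896.
P(I | observation) = 0.031558 / 0.0566896 = 0.556679.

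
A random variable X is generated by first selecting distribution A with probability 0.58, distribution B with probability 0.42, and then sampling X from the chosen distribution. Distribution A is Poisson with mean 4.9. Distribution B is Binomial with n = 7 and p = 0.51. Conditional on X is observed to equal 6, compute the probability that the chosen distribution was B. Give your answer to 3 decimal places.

Likelihoods P(X=6 | ·): A: 0.143153; B: 0.0603553.
Posterior ∝ prior × likelihood. Numerator for B: 0.42·0.0603553 = 0.0253492.
Normalizing constant: 0.58·0.143153 + 0.42·0.0603553 = 0.108378.
P(B | observation) = 0.0253492 / 0.108378 = 0.233896.

0.234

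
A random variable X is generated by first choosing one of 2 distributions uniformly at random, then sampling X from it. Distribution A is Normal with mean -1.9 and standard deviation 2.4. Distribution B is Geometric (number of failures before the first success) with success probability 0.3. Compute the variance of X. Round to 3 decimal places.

11.249

Per component, A: μ=-1.9, E[X²]=9.37; B: μ=2.33333, E[X²]=13.2222.
E[X] = 0.5·-1.9 + 0.5·2.33333 = 0.216667.
E[X²] = 0.5·9.37 + 0.5·13.2222 = 11.2961.
Var(X) = E[X²] − (E[X])² = 11.2961 − 0.0469444 = 11.2492.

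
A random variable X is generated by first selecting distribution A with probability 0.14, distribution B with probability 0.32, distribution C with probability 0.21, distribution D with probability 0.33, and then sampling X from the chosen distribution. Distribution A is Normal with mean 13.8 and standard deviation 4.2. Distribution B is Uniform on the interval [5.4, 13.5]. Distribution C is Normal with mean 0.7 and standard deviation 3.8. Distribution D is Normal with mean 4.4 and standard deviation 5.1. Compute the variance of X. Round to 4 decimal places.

Per component, A: μ=13.8, E[X²]=208.08; B: μ=9.45, E[X²]=94.77; C: μ=0.7, E[X²]=14.93; D: μ=4.4, E[X²]=45.37.
E[X] = 0.14·13.8 + 0.32·9.45 + 0.21·0.7 + 0.33·4.4 = 6.555.
E[X²] = 0.14·208.08 + 0.32·94.77 + 0.21·14.93 + 0.33·45.37 = 77.565.
Var(X) = E[X²] − (E[X])² = 77.565 − 42.968 = 34.597.

34.5970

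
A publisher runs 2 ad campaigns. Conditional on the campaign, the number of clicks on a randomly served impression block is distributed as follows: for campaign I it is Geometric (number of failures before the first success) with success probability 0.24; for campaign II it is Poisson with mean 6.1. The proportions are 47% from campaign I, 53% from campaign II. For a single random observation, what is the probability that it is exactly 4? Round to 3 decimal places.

0.106

Conditional on each campaign, P(X = 4): I: 0.0800692; II: 0.129393.
By total probability, P(X = 4) = 0.47·0.0800692 + 0.53·0.129393 = 0.106211.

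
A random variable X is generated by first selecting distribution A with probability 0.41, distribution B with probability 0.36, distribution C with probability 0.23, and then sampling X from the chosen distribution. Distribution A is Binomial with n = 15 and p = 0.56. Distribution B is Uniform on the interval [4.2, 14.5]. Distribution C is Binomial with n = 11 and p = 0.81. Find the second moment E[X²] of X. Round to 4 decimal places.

83.7484

For each component E[X²] = Var + (mean)², giving A: 74.256; B: 96.2633; C: 81.081.
Overall E[X²] = 0.41·74.256 + 0.36·96.2633 + 0.23·81.081 = 83.7484.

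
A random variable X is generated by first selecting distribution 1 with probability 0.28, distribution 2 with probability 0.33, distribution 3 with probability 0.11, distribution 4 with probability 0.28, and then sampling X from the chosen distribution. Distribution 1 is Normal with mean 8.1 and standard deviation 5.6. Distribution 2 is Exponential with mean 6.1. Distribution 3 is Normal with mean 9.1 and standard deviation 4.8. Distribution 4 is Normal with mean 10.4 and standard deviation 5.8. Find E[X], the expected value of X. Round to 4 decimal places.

8.1940

Component means — 1: 8.1; 2: 6.1; 3: 9.1; 4: 10.4.
E[X] = 0.28·8.1 + 0.33·6.1 + 0.11·9.1 + 0.28·10.4 = 8.194.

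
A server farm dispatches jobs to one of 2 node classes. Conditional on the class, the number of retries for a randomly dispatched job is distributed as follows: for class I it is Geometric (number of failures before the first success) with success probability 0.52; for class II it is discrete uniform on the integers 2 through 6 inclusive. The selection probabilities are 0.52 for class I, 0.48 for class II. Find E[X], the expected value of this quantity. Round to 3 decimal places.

Component means — I: 0.923077; II: 4.
E[X] = 0.52·0.923077 + 0.48·4 = 2.4.

2.400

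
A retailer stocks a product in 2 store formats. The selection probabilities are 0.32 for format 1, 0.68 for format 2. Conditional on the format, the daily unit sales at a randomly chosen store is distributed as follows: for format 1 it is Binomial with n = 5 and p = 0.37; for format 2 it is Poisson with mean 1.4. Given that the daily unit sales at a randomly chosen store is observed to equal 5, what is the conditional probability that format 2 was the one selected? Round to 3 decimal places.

0.772

Likelihoods P(X=5 | ·): 1: 0.0069344; 2: 0.0110521.
Posterior ∝ prior × likelihood. Numerator for 2: 0.68·0.0110521 = 0.00751546.
Normalizing constant: 0.32·0.0069344 + 0.68·0.0110521 = 0.00973447.
P(2 | observation) = 0.00751546 / 0.00973447 = 0.772046.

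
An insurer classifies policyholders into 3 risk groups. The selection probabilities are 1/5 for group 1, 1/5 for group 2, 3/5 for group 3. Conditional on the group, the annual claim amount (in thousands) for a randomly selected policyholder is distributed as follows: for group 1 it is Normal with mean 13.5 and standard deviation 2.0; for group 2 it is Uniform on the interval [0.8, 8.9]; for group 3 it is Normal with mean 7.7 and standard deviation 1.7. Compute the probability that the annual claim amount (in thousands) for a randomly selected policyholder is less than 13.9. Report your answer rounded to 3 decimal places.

Conditional on each group, P(X < 13.9): 1: 0.57926; 2: 1; 3: 0.999867.
By total probability, P(X < 13.9) = 0.2·0.57926 + 0.2·1 + 0.6·0.999867 = 0.915772.

0.916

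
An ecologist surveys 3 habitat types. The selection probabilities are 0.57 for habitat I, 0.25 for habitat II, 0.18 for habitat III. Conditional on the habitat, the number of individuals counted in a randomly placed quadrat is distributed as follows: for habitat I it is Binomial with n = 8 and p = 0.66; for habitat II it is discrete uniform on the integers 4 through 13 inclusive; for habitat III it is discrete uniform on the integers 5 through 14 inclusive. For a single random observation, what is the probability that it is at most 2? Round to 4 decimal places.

0.0124

Conditional on each habitat, P(X ≤ 2): I: 0.0217935; II: 0; III: 0.
By total probability, P(X ≤ 2) = 0.57·0.0217935 + 0.25·0 + 0.18·0 = 0.0124223.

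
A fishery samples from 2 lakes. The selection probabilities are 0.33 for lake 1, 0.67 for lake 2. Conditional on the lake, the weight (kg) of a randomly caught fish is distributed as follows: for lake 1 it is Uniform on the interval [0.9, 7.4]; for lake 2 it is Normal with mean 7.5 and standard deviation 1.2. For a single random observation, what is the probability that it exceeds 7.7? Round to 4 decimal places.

Conditional on each lake, P(X > 7.7): 1: 0; 2: 0.433816.
By total probability, P(X > 7.7) = 0.33·0 + 0.67·0.433816 = 0.290657.

0.2907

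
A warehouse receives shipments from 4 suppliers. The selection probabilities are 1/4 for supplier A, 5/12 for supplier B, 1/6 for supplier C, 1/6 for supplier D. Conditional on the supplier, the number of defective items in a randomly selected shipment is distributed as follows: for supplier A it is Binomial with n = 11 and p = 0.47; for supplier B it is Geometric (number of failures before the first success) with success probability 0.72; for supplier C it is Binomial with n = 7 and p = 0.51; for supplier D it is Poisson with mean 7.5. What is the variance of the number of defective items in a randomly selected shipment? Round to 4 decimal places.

9.8091

Per component, A: μ=5.17, E[X²]=29.469; B: μ=0.388889, E[X²]=0.691358; C: μ=3.57, E[X²]=14.4942; D: μ=7.5, E[X²]=63.75.
E[X] = 0.25·5.17 + 0.416667·0.388889 + 0.166667·3.57 + 0.166667·7.5 = 3.29954.
E[X²] = 0.25·29.469 + 0.416667·0.691358 + 0.166667·14.4942 + 0.166667·63.75 = 20.696.
Var(X) = E[X²] − (E[X])² = 20.696 − 10.8869 = 9.80907.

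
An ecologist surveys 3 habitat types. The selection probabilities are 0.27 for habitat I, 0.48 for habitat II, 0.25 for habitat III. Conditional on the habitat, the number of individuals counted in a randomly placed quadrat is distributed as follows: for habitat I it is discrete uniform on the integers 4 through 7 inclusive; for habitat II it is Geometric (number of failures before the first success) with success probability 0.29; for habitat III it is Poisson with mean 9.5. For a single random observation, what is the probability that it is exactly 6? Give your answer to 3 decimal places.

0.104

Conditional on each habitat, P(X = 6): I: 0.25; II: 0.0371491; III: 0.0764208.
By total probability, P(X = 6) = 0.27·0.25 + 0.48·0.0371491 + 0.25·0.0764208 = 0.104437.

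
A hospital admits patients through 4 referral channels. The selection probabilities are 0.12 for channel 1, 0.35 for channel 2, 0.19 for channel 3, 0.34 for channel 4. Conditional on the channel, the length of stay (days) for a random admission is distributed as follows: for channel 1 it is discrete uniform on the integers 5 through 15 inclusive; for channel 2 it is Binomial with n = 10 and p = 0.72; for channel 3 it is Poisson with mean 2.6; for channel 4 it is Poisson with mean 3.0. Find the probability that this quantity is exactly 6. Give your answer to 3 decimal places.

0.097

Conditional on each channel, P(X = 6): 1: 0.0909091; 2: 0.179823; 3: 0.0318671; 4: 0.0504094.
By total probability, P(X = 6) = 0.12·0.0909091 + 0.35·0.179823 + 0.19·0.0318671 + 0.34·0.0504094 = 0.0970412.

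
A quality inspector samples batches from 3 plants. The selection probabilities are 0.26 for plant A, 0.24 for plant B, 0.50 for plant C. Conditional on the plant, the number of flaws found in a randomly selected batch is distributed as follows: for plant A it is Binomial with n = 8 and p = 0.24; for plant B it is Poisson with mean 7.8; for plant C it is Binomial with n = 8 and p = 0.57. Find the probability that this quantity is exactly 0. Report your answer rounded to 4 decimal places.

Conditional on each plant, P(X = 0): A: 0.111303; B: 0.000409735; C: 0.00116882.
By total probability, P(X = 0) = 0.26·0.111303 + 0.24·0.000409735 + 0.5·0.00116882 = 0.0296217.

0.0296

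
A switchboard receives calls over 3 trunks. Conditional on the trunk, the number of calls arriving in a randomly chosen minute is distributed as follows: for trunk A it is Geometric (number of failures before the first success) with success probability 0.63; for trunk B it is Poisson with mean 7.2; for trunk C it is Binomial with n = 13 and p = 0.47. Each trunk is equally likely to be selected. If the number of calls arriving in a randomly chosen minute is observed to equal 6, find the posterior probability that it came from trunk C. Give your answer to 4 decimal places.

Likelihoods P(X=6 | ·): A: 0.00161641; B: 0.144458; C: 0.217288.
Posterior ∝ prior × likelihood. Numerator for C: 0.333333·0.217288 = 0.0724293.
Normalizing constant: 0.333333·0.00161641 + 0.333333·0.144458 + 0.333333·0.217288 = 0.121121.
P(C | observation) = 0.0724293 / 0.121121 = 0.597992.

0.5980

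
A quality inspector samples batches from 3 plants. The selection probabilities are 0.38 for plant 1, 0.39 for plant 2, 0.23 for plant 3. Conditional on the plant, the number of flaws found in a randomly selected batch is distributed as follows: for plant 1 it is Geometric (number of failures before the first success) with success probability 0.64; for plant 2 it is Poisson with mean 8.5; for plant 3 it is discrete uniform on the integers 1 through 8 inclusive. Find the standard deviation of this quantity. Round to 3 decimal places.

Per component, 1: μ=0.5625, E[X²]=1.19531; 2: μ=8.5, E[X²]=80.75; 3: μ=4.5, E[X²]=25.5.
E[X] = 0.38·0.5625 + 0.39·8.5 + 0.23·4.5 = 4.56375.
E[X²] = 0.38·1.19531 + 0.39·80.75 + 0.23·25.5 = 37.8117.
Var(X) = E[X²] − (E[X])² = 37.8117 − 20.8278 = 16.9839.
SD(X) = √16.9839 = 4.12115.

4.121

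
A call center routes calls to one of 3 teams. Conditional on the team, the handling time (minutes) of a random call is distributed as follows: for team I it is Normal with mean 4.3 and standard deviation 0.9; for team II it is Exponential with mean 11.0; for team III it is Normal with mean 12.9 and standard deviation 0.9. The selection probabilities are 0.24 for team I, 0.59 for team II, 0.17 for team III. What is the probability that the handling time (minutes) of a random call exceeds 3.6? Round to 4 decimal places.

0.7829

Conditional on each team, P(X > 3.6): I: 0.78165; II: 0.720887; III: 1.
By total probability, P(X > 3.6) = 0.24·0.78165 + 0.59·0.720887 + 0.17·1 = 0.782919.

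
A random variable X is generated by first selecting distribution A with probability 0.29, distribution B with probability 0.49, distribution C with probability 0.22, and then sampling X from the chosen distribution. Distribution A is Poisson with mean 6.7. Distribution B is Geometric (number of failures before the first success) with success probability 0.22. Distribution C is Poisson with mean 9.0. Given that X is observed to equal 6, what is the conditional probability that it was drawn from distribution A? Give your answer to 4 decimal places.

Likelihoods P(X=6 | ·): A: 0.154648; B: 0.0495439; C: 0.0910903.
Posterior ∝ prior × likelihood. Numerator for A: 0.29·0.154648 = 0.0448478.
Normalizing constant: 0.29·0.154648 + 0.49·0.0495439 + 0.22·0.0910903 = 0.0891642.
P(A | observation) = 0.0448478 / 0.0891642 = 0.50298.

0.5030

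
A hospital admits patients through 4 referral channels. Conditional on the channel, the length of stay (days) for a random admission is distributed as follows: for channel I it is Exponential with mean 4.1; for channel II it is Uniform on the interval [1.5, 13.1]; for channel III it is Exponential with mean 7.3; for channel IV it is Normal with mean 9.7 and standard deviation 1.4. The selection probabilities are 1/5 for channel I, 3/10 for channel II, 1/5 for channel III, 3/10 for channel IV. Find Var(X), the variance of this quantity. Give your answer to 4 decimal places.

Per component, I: μ=4.1, E[X²]=33.62; II: μ=7.3, E[X²]=64.5033; III: μ=7.3, E[X²]=106.58; IV: μ=9.7, E[X²]=96.05.
E[X] = 0.2·4.1 + 0.3·7.3 + 0.2·7.3 + 0.3·9.7 = 7.38.
E[X²] = 0.2·33.62 + 0.3·64.5033 + 0.2·106.58 + 0.3·96.05 = 76.206.
Var(X) = E[X²] − (E[X])² = 76.206 − 54.4644 = 21.7416.

21.7416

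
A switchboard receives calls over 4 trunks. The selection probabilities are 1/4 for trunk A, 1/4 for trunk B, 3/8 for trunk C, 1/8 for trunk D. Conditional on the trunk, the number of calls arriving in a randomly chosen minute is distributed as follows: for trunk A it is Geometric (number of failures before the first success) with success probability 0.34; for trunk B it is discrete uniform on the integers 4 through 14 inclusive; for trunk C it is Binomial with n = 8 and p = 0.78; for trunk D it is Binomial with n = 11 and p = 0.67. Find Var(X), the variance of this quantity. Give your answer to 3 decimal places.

Per component, A: μ=1.94118, E[X²]=9.47751; B: μ=9, E[X²]=91; C: μ=6.24, E[X²]=40.3104; D: μ=7.37, E[X²]=56.749.
E[X] = 0.25·1.94118 + 0.25·9 + 0.375·6.24 + 0.125·7.37 = 5.99654.
E[X²] = 0.25·9.47751 + 0.25·91 + 0.375·40.3104 + 0.125·56.749 = 47.3294.
Var(X) = E[X²] − (E[X])² = 47.3294 − 35.9585 = 11.3709.

11.371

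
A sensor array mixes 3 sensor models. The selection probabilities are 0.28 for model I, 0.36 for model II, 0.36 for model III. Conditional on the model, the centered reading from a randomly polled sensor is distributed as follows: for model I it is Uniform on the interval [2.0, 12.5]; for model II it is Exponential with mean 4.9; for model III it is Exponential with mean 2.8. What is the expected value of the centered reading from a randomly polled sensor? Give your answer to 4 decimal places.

4.8020

Component means — I: 7.25; II: 4.9; III: 2.8.
E[X] = 0.28·7.25 + 0.36·4.9 + 0.36·2.8 = 4.802.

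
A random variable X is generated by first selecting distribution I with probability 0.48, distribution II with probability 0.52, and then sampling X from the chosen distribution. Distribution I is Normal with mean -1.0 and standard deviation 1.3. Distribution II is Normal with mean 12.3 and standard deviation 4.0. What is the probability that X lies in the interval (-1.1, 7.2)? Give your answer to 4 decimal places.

Conditional on each component, P(-1.1 < X < 7.2): I: 0.530658; II: 0.100751.
By total probability, P(-1.1 < X < 7.2) = 0.48·0.530658 + 0.52·0.100751 = 0.307106.

0.3071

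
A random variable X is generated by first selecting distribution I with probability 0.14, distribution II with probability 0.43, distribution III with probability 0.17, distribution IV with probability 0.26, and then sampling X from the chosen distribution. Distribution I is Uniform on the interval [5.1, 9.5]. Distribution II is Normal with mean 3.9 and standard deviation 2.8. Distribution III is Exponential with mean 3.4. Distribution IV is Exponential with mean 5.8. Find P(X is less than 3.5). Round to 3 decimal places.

0.418

Conditional on each component, P(X < 3.5): I: 0; II: 0.443202; III: 0.642783; IV: 0.453078.
By total probability, P(X < 3.5) = 0.14·0 + 0.43·0.443202 + 0.17·0.642783 + 0.26·0.453078 = 0.41765.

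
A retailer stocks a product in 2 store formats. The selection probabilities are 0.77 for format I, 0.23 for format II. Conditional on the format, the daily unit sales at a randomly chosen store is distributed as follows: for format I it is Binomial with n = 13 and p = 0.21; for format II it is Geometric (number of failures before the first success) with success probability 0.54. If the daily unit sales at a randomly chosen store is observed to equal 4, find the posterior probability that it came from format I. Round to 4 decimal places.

0.9585

Likelihoods P(X=4 | ·): I: 0.166658; II: 0.0241783.
Posterior ∝ prior × likelihood. Numerator for I: 0.77·0.166658 = 0.128327.
Normalizing constant: 0.77·0.166658 + 0.23·0.0241783 = 0.133888.
P(I | observation) = 0.128327 / 0.133888 = 0.958465.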